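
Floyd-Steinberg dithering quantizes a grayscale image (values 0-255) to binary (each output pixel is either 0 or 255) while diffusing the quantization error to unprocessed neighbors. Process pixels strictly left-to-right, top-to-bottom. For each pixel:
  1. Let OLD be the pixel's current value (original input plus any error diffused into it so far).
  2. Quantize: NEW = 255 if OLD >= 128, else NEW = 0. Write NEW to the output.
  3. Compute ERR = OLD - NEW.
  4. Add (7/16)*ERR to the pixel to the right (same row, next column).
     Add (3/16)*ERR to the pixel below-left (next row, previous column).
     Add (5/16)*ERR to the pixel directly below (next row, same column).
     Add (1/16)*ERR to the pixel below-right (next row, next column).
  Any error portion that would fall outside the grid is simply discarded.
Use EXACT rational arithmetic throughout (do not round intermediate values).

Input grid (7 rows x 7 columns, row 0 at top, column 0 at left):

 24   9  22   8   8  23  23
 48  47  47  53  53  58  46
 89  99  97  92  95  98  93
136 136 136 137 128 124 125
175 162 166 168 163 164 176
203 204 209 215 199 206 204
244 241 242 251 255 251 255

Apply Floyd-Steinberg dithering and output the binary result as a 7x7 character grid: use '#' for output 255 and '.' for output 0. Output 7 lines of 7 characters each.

(0,0): OLD=24 → NEW=0, ERR=24
(0,1): OLD=39/2 → NEW=0, ERR=39/2
(0,2): OLD=977/32 → NEW=0, ERR=977/32
(0,3): OLD=10935/512 → NEW=0, ERR=10935/512
(0,4): OLD=142081/8192 → NEW=0, ERR=142081/8192
(0,5): OLD=4009223/131072 → NEW=0, ERR=4009223/131072
(0,6): OLD=76299057/2097152 → NEW=0, ERR=76299057/2097152
(1,0): OLD=1893/32 → NEW=0, ERR=1893/32
(1,1): OLD=22067/256 → NEW=0, ERR=22067/256
(1,2): OLD=814911/8192 → NEW=0, ERR=814911/8192
(1,3): OLD=3550587/32768 → NEW=0, ERR=3550587/32768
(1,4): OLD=236759001/2097152 → NEW=0, ERR=236759001/2097152
(1,5): OLD=2094738905/16777216 → NEW=0, ERR=2094738905/16777216
(1,6): OLD=30576346135/268435456 → NEW=0, ERR=30576346135/268435456
(2,0): OLD=506465/4096 → NEW=0, ERR=506465/4096
(2,1): OLD=26526699/131072 → NEW=255, ERR=-6896661/131072
(2,2): OLD=274245345/2097152 → NEW=255, ERR=-260528415/2097152
(2,3): OLD=1659195449/16777216 → NEW=0, ERR=1659195449/16777216
(2,4): OLD=27344106881/134217728 → NEW=255, ERR=-6881413759/134217728
(2,5): OLD=614180305315/4294967296 → NEW=255, ERR=-481036355165/4294967296
(2,6): OLD=6006017700773/68719476736 → NEW=0, ERR=6006017700773/68719476736
(3,0): OLD=345557089/2097152 → NEW=255, ERR=-189216671/2097152
(3,1): OLD=1082439005/16777216 → NEW=0, ERR=1082439005/16777216
(3,2): OLD=18878986095/134217728 → NEW=255, ERR=-15346534545/134217728
(3,3): OLD=53957319021/536870912 → NEW=0, ERR=53957319021/536870912
(3,4): OLD=9698321655393/68719476736 → NEW=255, ERR=-7825144912287/68719476736
(3,5): OLD=28787644151363/549755813888 → NEW=0, ERR=28787644151363/549755813888
(3,6): OLD=1479693191405341/8796093022208 → NEW=255, ERR=-763310529257699/8796093022208
(4,0): OLD=42654854975/268435456 → NEW=255, ERR=-25796186305/268435456
(4,1): OLD=485507577059/4294967296 → NEW=0, ERR=485507577059/4294967296
(4,2): OLD=13922620692173/68719476736 → NEW=255, ERR=-3600845875507/68719476736
(4,3): OLD=81355928043679/549755813888 → NEW=255, ERR=-58831804497761/549755813888
(4,4): OLD=425274980887845/4398046511104 → NEW=0, ERR=425274980887845/4398046511104
(4,5): OLD=28046259218266829/140737488355328 → NEW=255, ERR=-7841800312341811/140737488355328
(4,6): OLD=287728959584343979/2251799813685248 → NEW=0, ERR=287728959584343979/2251799813685248
(5,0): OLD=13342881604185/68719476736 → NEW=255, ERR=-4180584963495/68719476736
(5,1): OLD=108235261082979/549755813888 → NEW=255, ERR=-31952471458461/549755813888
(5,2): OLD=678165931391117/4398046511104 → NEW=255, ERR=-443335928940403/4398046511104
(5,3): OLD=5359013561167793/35184372088832 → NEW=255, ERR=-3613001321484367/35184372088832
(5,4): OLD=376401779975405027/2251799813685248 → NEW=255, ERR=-197807172514333213/2251799813685248
(5,5): OLD=3245432811143254307/18014398509481984 → NEW=255, ERR=-1348238808774651613/18014398509481984
(5,6): OLD=59866733016920641837/288230376151711744 → NEW=255, ERR=-13632012901765852883/288230376151711744
(6,0): OLD=1883165884503569/8796093022208 → NEW=255, ERR=-359837836159471/8796093022208
(6,1): OLD=25647541674871093/140737488355328 → NEW=255, ERR=-10240517855737547/140737488355328
(6,2): OLD=350782332740024287/2251799813685248 → NEW=255, ERR=-223426619749713953/2251799813685248
(6,3): OLD=2751335888738237441/18014398509481984 → NEW=255, ERR=-1842335731179668479/18014398509481984
(6,4): OLD=5849441974616442013/36028797018963968 → NEW=255, ERR=-3337901265219369827/36028797018963968
(6,5): OLD=796536258283885314639/4611686018427387904 → NEW=255, ERR=-379443676415098600881/4611686018427387904
(6,6): OLD=14723863053090473398585/73786976294838206464 → NEW=255, ERR=-4091815902093269249735/73786976294838206464
Row 0: .......
Row 1: .......
Row 2: .##.##.
Row 3: #.#.#.#
Row 4: #.##.#.
Row 5: #######
Row 6: #######

Answer: .......
.......
.##.##.
#.#.#.#
#.##.#.
#######
#######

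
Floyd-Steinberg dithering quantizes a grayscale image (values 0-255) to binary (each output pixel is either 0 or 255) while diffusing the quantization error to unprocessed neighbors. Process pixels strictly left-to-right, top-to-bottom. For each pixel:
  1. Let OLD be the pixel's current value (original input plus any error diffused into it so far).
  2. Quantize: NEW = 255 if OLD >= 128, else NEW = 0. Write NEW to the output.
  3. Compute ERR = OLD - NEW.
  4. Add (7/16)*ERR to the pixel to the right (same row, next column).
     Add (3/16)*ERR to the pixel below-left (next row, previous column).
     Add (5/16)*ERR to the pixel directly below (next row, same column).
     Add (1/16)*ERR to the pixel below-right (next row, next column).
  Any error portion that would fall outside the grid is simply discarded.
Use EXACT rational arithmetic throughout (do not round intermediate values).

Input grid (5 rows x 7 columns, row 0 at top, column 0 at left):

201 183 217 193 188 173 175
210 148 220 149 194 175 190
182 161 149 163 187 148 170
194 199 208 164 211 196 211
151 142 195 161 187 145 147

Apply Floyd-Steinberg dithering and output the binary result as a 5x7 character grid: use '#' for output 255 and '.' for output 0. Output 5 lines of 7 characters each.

Answer: #####.#
#.#.###
##.##.#
#.#####
#.#.#..

Derivation:
(0,0): OLD=201 → NEW=255, ERR=-54
(0,1): OLD=1275/8 → NEW=255, ERR=-765/8
(0,2): OLD=22421/128 → NEW=255, ERR=-10219/128
(0,3): OLD=323731/2048 → NEW=255, ERR=-198509/2048
(0,4): OLD=4770821/32768 → NEW=255, ERR=-3585019/32768
(0,5): OLD=65606691/524288 → NEW=0, ERR=65606691/524288
(0,6): OLD=1927253237/8388608 → NEW=255, ERR=-211841803/8388608
(1,0): OLD=22425/128 → NEW=255, ERR=-10215/128
(1,1): OLD=66415/1024 → NEW=0, ERR=66415/1024
(1,2): OLD=6529883/32768 → NEW=255, ERR=-1825957/32768
(1,3): OLD=9021343/131072 → NEW=0, ERR=9021343/131072
(1,4): OLD=1739187805/8388608 → NEW=255, ERR=-399907235/8388608
(1,5): OLD=12191998381/67108864 → NEW=255, ERR=-4920761939/67108864
(1,6): OLD=169489597315/1073741824 → NEW=255, ERR=-104314567805/1073741824
(2,0): OLD=2772533/16384 → NEW=255, ERR=-1405387/16384
(2,1): OLD=67268439/524288 → NEW=255, ERR=-66425001/524288
(2,2): OLD=781111621/8388608 → NEW=0, ERR=781111621/8388608
(2,3): OLD=14282467037/67108864 → NEW=255, ERR=-2830293283/67108864
(2,4): OLD=77419010253/536870912 → NEW=255, ERR=-59483072307/536870912
(2,5): OLD=952064842319/17179869184 → NEW=0, ERR=952064842319/17179869184
(2,6): OLD=43788817595929/274877906944 → NEW=255, ERR=-26305048674791/274877906944
(3,0): OLD=1203253029/8388608 → NEW=255, ERR=-935842011/8388608
(3,1): OLD=8234105217/67108864 → NEW=0, ERR=8234105217/67108864
(3,2): OLD=147614110387/536870912 → NEW=255, ERR=10712027827/536870912
(3,3): OLD=310515915845/2147483648 → NEW=255, ERR=-237092414395/2147483648
(3,4): OLD=37336411036453/274877906944 → NEW=255, ERR=-32757455234267/274877906944
(3,5): OLD=299754818938239/2199023255552 → NEW=255, ERR=-260996111227521/2199023255552
(3,6): OLD=4666592084976097/35184372088832 → NEW=255, ERR=-4305422797676063/35184372088832
(4,0): OLD=149403650635/1073741824 → NEW=255, ERR=-124400514485/1073741824
(4,1): OLD=2171950629647/17179869184 → NEW=0, ERR=2171950629647/17179869184
(4,2): OLD=66936483704001/274877906944 → NEW=255, ERR=-3157382566719/274877906944
(4,3): OLD=220728428826267/2199023255552 → NEW=0, ERR=220728428826267/2199023255552
(4,4): OLD=2894253703500865/17592186044416 → NEW=255, ERR=-1591753737825215/17592186044416
(4,5): OLD=21354279355321185/562949953421312 → NEW=0, ERR=21354279355321185/562949953421312
(4,6): OLD=1062289417645843703/9007199254740992 → NEW=0, ERR=1062289417645843703/9007199254740992
Row 0: #####.#
Row 1: #.#.###
Row 2: ##.##.#
Row 3: #.#####
Row 4: #.#.#..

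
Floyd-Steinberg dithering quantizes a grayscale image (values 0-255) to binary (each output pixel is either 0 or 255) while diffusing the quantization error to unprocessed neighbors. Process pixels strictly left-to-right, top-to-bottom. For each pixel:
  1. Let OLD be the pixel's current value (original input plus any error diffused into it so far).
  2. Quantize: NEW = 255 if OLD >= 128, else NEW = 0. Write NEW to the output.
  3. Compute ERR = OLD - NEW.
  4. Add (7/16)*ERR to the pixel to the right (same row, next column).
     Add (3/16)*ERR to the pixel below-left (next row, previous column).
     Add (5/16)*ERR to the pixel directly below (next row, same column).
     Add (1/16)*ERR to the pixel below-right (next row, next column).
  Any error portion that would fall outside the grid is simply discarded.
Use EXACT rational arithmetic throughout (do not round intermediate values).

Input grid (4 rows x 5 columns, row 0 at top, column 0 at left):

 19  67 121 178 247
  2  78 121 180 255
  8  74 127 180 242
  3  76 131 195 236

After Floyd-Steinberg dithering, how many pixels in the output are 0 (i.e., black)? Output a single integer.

Answer: 9

Derivation:
(0,0): OLD=19 → NEW=0, ERR=19
(0,1): OLD=1205/16 → NEW=0, ERR=1205/16
(0,2): OLD=39411/256 → NEW=255, ERR=-25869/256
(0,3): OLD=548005/4096 → NEW=255, ERR=-496475/4096
(0,4): OLD=12712067/65536 → NEW=255, ERR=-3999613/65536
(1,0): OLD=5647/256 → NEW=0, ERR=5647/256
(1,1): OLD=191337/2048 → NEW=0, ERR=191337/2048
(1,2): OLD=7358109/65536 → NEW=0, ERR=7358109/65536
(1,3): OLD=45477785/262144 → NEW=255, ERR=-21368935/262144
(1,4): OLD=808198315/4194304 → NEW=255, ERR=-261349205/4194304
(2,0): OLD=1062035/32768 → NEW=0, ERR=1062035/32768
(2,1): OLD=146596993/1048576 → NEW=255, ERR=-120789887/1048576
(2,2): OLD=1715363267/16777216 → NEW=0, ERR=1715363267/16777216
(2,3): OLD=52235351193/268435456 → NEW=255, ERR=-16215690087/268435456
(2,4): OLD=820358719983/4294967296 → NEW=255, ERR=-274857940497/4294967296
(3,0): OLD=-142112413/16777216 → NEW=0, ERR=-142112413/16777216
(3,1): OLD=7716484263/134217728 → NEW=0, ERR=7716484263/134217728
(3,2): OLD=728331275485/4294967296 → NEW=255, ERR=-366885384995/4294967296
(3,3): OLD=1143675529557/8589934592 → NEW=255, ERR=-1046757791403/8589934592
(3,4): OLD=21840806991817/137438953472 → NEW=255, ERR=-13206126143543/137438953472
Output grid:
  Row 0: ..###  (2 black, running=2)
  Row 1: ...##  (3 black, running=5)
  Row 2: .#.##  (2 black, running=7)
  Row 3: ..###  (2 black, running=9)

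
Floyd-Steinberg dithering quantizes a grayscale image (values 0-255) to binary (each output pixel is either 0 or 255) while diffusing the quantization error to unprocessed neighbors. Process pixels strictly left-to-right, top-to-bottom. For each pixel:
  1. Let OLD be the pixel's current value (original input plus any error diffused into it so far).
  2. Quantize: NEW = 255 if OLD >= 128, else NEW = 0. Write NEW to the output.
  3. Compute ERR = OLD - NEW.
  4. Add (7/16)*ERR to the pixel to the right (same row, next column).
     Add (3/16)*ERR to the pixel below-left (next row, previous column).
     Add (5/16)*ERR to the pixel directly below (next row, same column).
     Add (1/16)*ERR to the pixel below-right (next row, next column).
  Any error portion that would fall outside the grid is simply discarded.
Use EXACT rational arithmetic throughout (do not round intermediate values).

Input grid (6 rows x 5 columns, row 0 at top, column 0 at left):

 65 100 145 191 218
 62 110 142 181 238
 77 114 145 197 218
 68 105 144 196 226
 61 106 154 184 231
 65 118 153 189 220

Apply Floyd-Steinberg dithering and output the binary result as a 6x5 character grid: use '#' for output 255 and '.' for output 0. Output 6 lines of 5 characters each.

(0,0): OLD=65 → NEW=0, ERR=65
(0,1): OLD=2055/16 → NEW=255, ERR=-2025/16
(0,2): OLD=22945/256 → NEW=0, ERR=22945/256
(0,3): OLD=942951/4096 → NEW=255, ERR=-101529/4096
(0,4): OLD=13576145/65536 → NEW=255, ERR=-3135535/65536
(1,0): OLD=14997/256 → NEW=0, ERR=14997/256
(1,1): OLD=239507/2048 → NEW=0, ERR=239507/2048
(1,2): OLD=13671823/65536 → NEW=255, ERR=-3039857/65536
(1,3): OLD=39214563/262144 → NEW=255, ERR=-27632157/262144
(1,4): OLD=735610697/4194304 → NEW=255, ERR=-333936823/4194304
(2,0): OLD=3841537/32768 → NEW=0, ERR=3841537/32768
(2,1): OLD=206359963/1048576 → NEW=255, ERR=-61026917/1048576
(2,2): OLD=1553361041/16777216 → NEW=0, ERR=1553361041/16777216
(2,3): OLD=50127576611/268435456 → NEW=255, ERR=-18323464669/268435456
(2,4): OLD=672883505717/4294967296 → NEW=255, ERR=-422333154763/4294967296
(3,0): OLD=1572415857/16777216 → NEW=0, ERR=1572415857/16777216
(3,1): OLD=20468715293/134217728 → NEW=255, ERR=-13756805347/134217728
(3,2): OLD=479555614287/4294967296 → NEW=0, ERR=479555614287/4294967296
(3,3): OLD=1811336316119/8589934592 → NEW=255, ERR=-379097004841/8589934592
(3,4): OLD=23597842033747/137438953472 → NEW=255, ERR=-11449091101613/137438953472
(4,0): OLD=152622720767/2147483648 → NEW=0, ERR=152622720767/2147483648
(4,1): OLD=9061099071487/68719476736 → NEW=255, ERR=-8462367496193/68719476736
(4,2): OLD=132310854893265/1099511627776 → NEW=0, ERR=132310854893265/1099511627776
(4,3): OLD=3768504184145919/17592186044416 → NEW=255, ERR=-717503257180161/17592186044416
(4,4): OLD=51894387848953721/281474976710656 → NEW=255, ERR=-19881731212263559/281474976710656
(5,0): OLD=70500788639581/1099511627776 → NEW=0, ERR=70500788639581/1099511627776
(5,1): OLD=1183734735867607/8796093022208 → NEW=255, ERR=-1059268984795433/8796093022208
(5,2): OLD=34501898190489615/281474976710656 → NEW=0, ERR=34501898190489615/281474976710656
(5,3): OLD=252379935386980833/1125899906842624 → NEW=255, ERR=-34724540857888287/1125899906842624
(5,4): OLD=3276541053376016987/18014398509481984 → NEW=255, ERR=-1317130566541888933/18014398509481984
Row 0: .#.##
Row 1: ..###
Row 2: .#.##
Row 3: .#.##
Row 4: .#.##
Row 5: .#.##

Answer: .#.##
..###
.#.##
.#.##
.#.##
.#.##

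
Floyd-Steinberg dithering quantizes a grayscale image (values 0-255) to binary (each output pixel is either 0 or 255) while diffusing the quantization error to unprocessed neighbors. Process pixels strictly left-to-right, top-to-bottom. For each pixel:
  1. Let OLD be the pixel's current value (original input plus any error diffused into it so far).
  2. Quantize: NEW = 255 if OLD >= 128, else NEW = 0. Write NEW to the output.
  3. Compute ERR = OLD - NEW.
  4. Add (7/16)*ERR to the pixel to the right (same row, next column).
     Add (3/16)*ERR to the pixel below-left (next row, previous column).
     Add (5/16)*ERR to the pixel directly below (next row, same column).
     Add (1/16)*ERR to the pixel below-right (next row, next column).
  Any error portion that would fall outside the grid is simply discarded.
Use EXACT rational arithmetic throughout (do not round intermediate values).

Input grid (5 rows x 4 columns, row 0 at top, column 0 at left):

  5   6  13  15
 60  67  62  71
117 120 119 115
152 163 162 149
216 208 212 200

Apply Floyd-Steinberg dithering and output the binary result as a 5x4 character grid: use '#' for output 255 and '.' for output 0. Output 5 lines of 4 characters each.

(0,0): OLD=5 → NEW=0, ERR=5
(0,1): OLD=131/16 → NEW=0, ERR=131/16
(0,2): OLD=4245/256 → NEW=0, ERR=4245/256
(0,3): OLD=91155/4096 → NEW=0, ERR=91155/4096
(1,0): OLD=16153/256 → NEW=0, ERR=16153/256
(1,1): OLD=205999/2048 → NEW=0, ERR=205999/2048
(1,2): OLD=7593819/65536 → NEW=0, ERR=7593819/65536
(1,3): OLD=135984749/1048576 → NEW=255, ERR=-131402131/1048576
(2,0): OLD=5097973/32768 → NEW=255, ERR=-3257867/32768
(2,1): OLD=140095447/1048576 → NEW=255, ERR=-127291433/1048576
(2,2): OLD=178027411/2097152 → NEW=0, ERR=178027411/2097152
(2,3): OLD=4033932455/33554432 → NEW=0, ERR=4033932455/33554432
(3,0): OLD=1647003813/16777216 → NEW=0, ERR=1647003813/16777216
(3,1): OLD=47705321339/268435456 → NEW=255, ERR=-20745719941/268435456
(3,2): OLD=728729977477/4294967296 → NEW=255, ERR=-366486683003/4294967296
(3,3): OLD=10620112161571/68719476736 → NEW=255, ERR=-6903354406109/68719476736
(4,0): OLD=997236081153/4294967296 → NEW=255, ERR=-97980579327/4294967296
(4,1): OLD=5635151218819/34359738368 → NEW=255, ERR=-3126582065021/34359738368
(4,2): OLD=133984414014755/1099511627776 → NEW=0, ERR=133984414014755/1099511627776
(4,3): OLD=3810239163648997/17592186044416 → NEW=255, ERR=-675768277677083/17592186044416
Row 0: ....
Row 1: ...#
Row 2: ##..
Row 3: .###
Row 4: ##.#

Answer: ....
...#
##..
.###
##.#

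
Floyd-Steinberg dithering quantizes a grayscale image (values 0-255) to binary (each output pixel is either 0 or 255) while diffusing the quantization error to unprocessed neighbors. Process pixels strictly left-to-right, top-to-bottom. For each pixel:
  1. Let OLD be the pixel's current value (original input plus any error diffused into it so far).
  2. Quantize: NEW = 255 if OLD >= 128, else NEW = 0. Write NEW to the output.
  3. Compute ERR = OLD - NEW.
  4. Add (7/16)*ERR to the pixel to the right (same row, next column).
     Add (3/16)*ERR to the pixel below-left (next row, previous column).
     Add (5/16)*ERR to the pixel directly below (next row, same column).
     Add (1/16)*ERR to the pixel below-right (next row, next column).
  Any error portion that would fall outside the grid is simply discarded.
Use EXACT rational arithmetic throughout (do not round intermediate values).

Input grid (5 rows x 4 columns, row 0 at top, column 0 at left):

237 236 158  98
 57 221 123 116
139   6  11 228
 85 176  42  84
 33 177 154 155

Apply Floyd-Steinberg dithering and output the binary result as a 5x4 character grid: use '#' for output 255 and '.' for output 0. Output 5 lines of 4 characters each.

Answer: ###.
.#.#
#..#
.#..
.#.#

Derivation:
(0,0): OLD=237 → NEW=255, ERR=-18
(0,1): OLD=1825/8 → NEW=255, ERR=-215/8
(0,2): OLD=18719/128 → NEW=255, ERR=-13921/128
(0,3): OLD=103257/2048 → NEW=0, ERR=103257/2048
(1,0): OLD=5931/128 → NEW=0, ERR=5931/128
(1,1): OLD=216429/1024 → NEW=255, ERR=-44691/1024
(1,2): OLD=2545841/32768 → NEW=0, ERR=2545841/32768
(1,3): OLD=83335079/524288 → NEW=255, ERR=-50358361/524288
(2,0): OLD=2380543/16384 → NEW=255, ERR=-1797377/16384
(2,1): OLD=-20012251/524288 → NEW=0, ERR=-20012251/524288
(2,2): OLD=-2262583/1048576 → NEW=0, ERR=-2262583/1048576
(2,3): OLD=3387250469/16777216 → NEW=255, ERR=-890939611/16777216
(3,0): OLD=365414607/8388608 → NEW=0, ERR=365414607/8388608
(3,1): OLD=23604683281/134217728 → NEW=255, ERR=-10620837359/134217728
(3,2): OLD=-12105288337/2147483648 → NEW=0, ERR=-12105288337/2147483648
(3,3): OLD=2226645883529/34359738368 → NEW=0, ERR=2226645883529/34359738368
(4,0): OLD=68237616867/2147483648 → NEW=0, ERR=68237616867/2147483648
(4,1): OLD=2883450147433/17179869184 → NEW=255, ERR=-1497416494487/17179869184
(4,2): OLD=66691144635657/549755813888 → NEW=0, ERR=66691144635657/549755813888
(4,3): OLD=2005265147759887/8796093022208 → NEW=255, ERR=-237738572903153/8796093022208
Row 0: ###.
Row 1: .#.#
Row 2: #..#
Row 3: .#..
Row 4: .#.#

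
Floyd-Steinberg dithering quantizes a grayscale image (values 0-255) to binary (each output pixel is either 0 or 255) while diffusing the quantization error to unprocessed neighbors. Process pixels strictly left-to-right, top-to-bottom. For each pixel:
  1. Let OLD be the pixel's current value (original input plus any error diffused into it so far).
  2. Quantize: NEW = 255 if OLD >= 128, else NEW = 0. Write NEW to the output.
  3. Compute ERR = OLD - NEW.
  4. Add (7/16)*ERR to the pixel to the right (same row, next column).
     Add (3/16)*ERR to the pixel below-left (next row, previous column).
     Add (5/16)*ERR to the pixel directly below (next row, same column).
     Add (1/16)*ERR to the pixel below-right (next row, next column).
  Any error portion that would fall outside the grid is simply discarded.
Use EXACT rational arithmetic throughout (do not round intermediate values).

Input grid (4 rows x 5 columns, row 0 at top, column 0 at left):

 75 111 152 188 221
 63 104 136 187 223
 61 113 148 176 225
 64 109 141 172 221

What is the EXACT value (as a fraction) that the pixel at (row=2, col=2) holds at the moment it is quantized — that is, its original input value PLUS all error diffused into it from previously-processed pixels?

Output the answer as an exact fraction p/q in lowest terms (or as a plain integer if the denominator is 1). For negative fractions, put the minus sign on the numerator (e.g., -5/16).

Answer: 1618533291/16777216

Derivation:
(0,0): OLD=75 → NEW=0, ERR=75
(0,1): OLD=2301/16 → NEW=255, ERR=-1779/16
(0,2): OLD=26459/256 → NEW=0, ERR=26459/256
(0,3): OLD=955261/4096 → NEW=255, ERR=-89219/4096
(0,4): OLD=13858923/65536 → NEW=255, ERR=-2852757/65536
(1,0): OLD=16791/256 → NEW=0, ERR=16791/256
(1,1): OLD=249889/2048 → NEW=0, ERR=249889/2048
(1,2): OLD=13804981/65536 → NEW=255, ERR=-2906699/65536
(1,3): OLD=41703633/262144 → NEW=255, ERR=-25143087/262144
(1,4): OLD=696563027/4194304 → NEW=255, ERR=-372984493/4194304
(2,0): OLD=3420155/32768 → NEW=0, ERR=3420155/32768
(2,1): OLD=201931897/1048576 → NEW=255, ERR=-65454983/1048576
(2,2): OLD=1618533291/16777216 → NEW=0, ERR=1618533291/16777216
Target (2,2): original=148, with diffused error = 1618533291/16777216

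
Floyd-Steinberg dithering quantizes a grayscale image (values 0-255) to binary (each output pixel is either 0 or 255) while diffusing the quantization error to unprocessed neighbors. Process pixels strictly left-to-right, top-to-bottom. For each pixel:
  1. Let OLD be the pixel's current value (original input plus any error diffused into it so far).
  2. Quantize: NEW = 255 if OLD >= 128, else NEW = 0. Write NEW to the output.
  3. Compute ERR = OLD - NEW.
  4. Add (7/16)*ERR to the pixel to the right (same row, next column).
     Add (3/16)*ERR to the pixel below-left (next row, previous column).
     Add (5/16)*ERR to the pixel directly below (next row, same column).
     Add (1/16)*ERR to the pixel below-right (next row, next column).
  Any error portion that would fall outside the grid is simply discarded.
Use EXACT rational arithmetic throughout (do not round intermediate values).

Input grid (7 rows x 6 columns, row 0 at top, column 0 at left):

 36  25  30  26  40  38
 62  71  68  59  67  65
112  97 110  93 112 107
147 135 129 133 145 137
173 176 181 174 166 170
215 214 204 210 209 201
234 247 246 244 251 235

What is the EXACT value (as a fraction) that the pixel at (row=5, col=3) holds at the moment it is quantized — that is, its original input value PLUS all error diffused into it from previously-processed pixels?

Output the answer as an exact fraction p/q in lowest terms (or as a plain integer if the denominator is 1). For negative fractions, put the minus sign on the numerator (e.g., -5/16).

Answer: 169301697103586565/1125899906842624

Derivation:
(0,0): OLD=36 → NEW=0, ERR=36
(0,1): OLD=163/4 → NEW=0, ERR=163/4
(0,2): OLD=3061/64 → NEW=0, ERR=3061/64
(0,3): OLD=48051/1024 → NEW=0, ERR=48051/1024
(0,4): OLD=991717/16384 → NEW=0, ERR=991717/16384
(0,5): OLD=16903491/262144 → NEW=0, ERR=16903491/262144
(1,0): OLD=5177/64 → NEW=0, ERR=5177/64
(1,1): OLD=66735/512 → NEW=255, ERR=-63825/512
(1,2): OLD=651323/16384 → NEW=0, ERR=651323/16384
(1,3): OLD=6907151/65536 → NEW=0, ERR=6907151/65536
(1,4): OLD=616767485/4194304 → NEW=255, ERR=-452780035/4194304
(1,5): OLD=2798774747/67108864 → NEW=0, ERR=2798774747/67108864
(2,0): OLD=933109/8192 → NEW=0, ERR=933109/8192
(2,1): OLD=31558775/262144 → NEW=0, ERR=31558775/262144
(2,2): OLD=784598117/4194304 → NEW=255, ERR=-284949403/4194304
(2,3): OLD=2632582717/33554432 → NEW=0, ERR=2632582717/33554432
(2,4): OLD=136362086391/1073741824 → NEW=0, ERR=136362086391/1073741824
(2,5): OLD=2900770898225/17179869184 → NEW=255, ERR=-1480095743695/17179869184
(3,0): OLD=860536453/4194304 → NEW=255, ERR=-209011067/4194304
(3,1): OLD=4872112385/33554432 → NEW=255, ERR=-3684267775/33554432
(3,2): OLD=22002884227/268435456 → NEW=0, ERR=22002884227/268435456
(3,3): OLD=3658355806553/17179869184 → NEW=255, ERR=-722510835367/17179869184
(3,4): OLD=21308141345305/137438953472 → NEW=255, ERR=-13738791790055/137438953472
(3,5): OLD=163345160790487/2199023255552 → NEW=0, ERR=163345160790487/2199023255552
(4,0): OLD=73465421771/536870912 → NEW=255, ERR=-63436660789/536870912
(4,1): OLD=878294329455/8589934592 → NEW=0, ERR=878294329455/8589934592
(4,2): OLD=65036067114973/274877906944 → NEW=255, ERR=-5057799155747/274877906944
(4,3): OLD=612152834720625/4398046511104 → NEW=255, ERR=-509349025610895/4398046511104
(4,4): OLD=6712669858696129/70368744177664 → NEW=0, ERR=6712669858696129/70368744177664
(4,5): OLD=257492637504088743/1125899906842624 → NEW=255, ERR=-29611838740780377/1125899906842624
(5,0): OLD=27109325121725/137438953472 → NEW=255, ERR=-7937608013635/137438953472
(5,1): OLD=922929566106957/4398046511104 → NEW=255, ERR=-198572294224563/4398046511104
(5,2): OLD=5741116720030015/35184372088832 → NEW=255, ERR=-3230898162622145/35184372088832
(5,3): OLD=169301697103586565/1125899906842624 → NEW=255, ERR=-117802779141282555/1125899906842624
Target (5,3): original=210, with diffused error = 169301697103586565/1125899906842624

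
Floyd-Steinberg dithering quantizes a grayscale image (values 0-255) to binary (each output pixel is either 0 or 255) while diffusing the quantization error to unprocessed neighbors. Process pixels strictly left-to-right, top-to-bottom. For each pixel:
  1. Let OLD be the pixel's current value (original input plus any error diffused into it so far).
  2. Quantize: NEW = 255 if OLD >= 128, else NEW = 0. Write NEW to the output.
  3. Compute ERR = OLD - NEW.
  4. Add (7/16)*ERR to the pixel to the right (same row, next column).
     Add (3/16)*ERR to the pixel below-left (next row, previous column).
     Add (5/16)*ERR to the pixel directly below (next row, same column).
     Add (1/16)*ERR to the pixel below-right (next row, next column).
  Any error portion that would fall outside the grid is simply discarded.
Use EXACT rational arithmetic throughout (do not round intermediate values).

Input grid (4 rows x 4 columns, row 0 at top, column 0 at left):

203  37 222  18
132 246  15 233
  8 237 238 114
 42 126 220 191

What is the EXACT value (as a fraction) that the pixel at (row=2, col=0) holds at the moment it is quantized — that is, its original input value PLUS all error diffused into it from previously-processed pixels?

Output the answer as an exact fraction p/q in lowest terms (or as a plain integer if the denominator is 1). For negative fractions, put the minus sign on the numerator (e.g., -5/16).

(0,0): OLD=203 → NEW=255, ERR=-52
(0,1): OLD=57/4 → NEW=0, ERR=57/4
(0,2): OLD=14607/64 → NEW=255, ERR=-1713/64
(0,3): OLD=6441/1024 → NEW=0, ERR=6441/1024
(1,0): OLD=7579/64 → NEW=0, ERR=7579/64
(1,1): OLD=150525/512 → NEW=255, ERR=19965/512
(1,2): OLD=422145/16384 → NEW=0, ERR=422145/16384
(1,3): OLD=64111319/262144 → NEW=255, ERR=-2735401/262144
(2,0): OLD=428591/8192 → NEW=0, ERR=428591/8192
Target (2,0): original=8, with diffused error = 428591/8192

Answer: 428591/8192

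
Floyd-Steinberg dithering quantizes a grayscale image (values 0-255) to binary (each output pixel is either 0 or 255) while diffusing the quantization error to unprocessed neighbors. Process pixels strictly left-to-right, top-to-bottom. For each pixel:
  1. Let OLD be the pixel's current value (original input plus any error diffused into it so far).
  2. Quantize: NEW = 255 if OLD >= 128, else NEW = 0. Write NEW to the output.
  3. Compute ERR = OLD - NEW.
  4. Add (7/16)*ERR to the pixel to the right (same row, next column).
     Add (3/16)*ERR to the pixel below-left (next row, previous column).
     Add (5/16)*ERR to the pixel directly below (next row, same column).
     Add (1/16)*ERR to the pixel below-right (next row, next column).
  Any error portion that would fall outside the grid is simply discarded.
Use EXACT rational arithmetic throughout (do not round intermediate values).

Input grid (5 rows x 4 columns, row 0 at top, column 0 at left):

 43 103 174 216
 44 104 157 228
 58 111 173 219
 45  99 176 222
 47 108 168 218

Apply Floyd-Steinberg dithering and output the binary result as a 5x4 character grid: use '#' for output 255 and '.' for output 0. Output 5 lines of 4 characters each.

(0,0): OLD=43 → NEW=0, ERR=43
(0,1): OLD=1949/16 → NEW=0, ERR=1949/16
(0,2): OLD=58187/256 → NEW=255, ERR=-7093/256
(0,3): OLD=835085/4096 → NEW=255, ERR=-209395/4096
(1,0): OLD=20551/256 → NEW=0, ERR=20551/256
(1,1): OLD=357745/2048 → NEW=255, ERR=-164495/2048
(1,2): OLD=7289541/65536 → NEW=0, ERR=7289541/65536
(1,3): OLD=271534707/1048576 → NEW=255, ERR=4147827/1048576
(2,0): OLD=2229099/32768 → NEW=0, ERR=2229099/32768
(2,1): OLD=148409801/1048576 → NEW=255, ERR=-118977079/1048576
(2,2): OLD=322625517/2097152 → NEW=255, ERR=-212148243/2097152
(2,3): OLD=6138126489/33554432 → NEW=255, ERR=-2418253671/33554432
(3,0): OLD=754699323/16777216 → NEW=0, ERR=754699323/16777216
(3,1): OLD=18389579941/268435456 → NEW=0, ERR=18389579941/268435456
(3,2): OLD=660370207835/4294967296 → NEW=255, ERR=-434846452645/4294967296
(3,3): OLD=10229636715773/68719476736 → NEW=255, ERR=-7293829851907/68719476736
(4,0): OLD=317408148575/4294967296 → NEW=0, ERR=317408148575/4294967296
(4,1): OLD=5001695295773/34359738368 → NEW=255, ERR=-3760037988067/34359738368
(4,2): OLD=80115948331005/1099511627776 → NEW=0, ERR=80115948331005/1099511627776
(4,3): OLD=3701081115970043/17592186044416 → NEW=255, ERR=-784926325356037/17592186044416
Row 0: ..##
Row 1: .#.#
Row 2: .###
Row 3: ..##
Row 4: .#.#

Answer: ..##
.#.#
.###
..##
.#.#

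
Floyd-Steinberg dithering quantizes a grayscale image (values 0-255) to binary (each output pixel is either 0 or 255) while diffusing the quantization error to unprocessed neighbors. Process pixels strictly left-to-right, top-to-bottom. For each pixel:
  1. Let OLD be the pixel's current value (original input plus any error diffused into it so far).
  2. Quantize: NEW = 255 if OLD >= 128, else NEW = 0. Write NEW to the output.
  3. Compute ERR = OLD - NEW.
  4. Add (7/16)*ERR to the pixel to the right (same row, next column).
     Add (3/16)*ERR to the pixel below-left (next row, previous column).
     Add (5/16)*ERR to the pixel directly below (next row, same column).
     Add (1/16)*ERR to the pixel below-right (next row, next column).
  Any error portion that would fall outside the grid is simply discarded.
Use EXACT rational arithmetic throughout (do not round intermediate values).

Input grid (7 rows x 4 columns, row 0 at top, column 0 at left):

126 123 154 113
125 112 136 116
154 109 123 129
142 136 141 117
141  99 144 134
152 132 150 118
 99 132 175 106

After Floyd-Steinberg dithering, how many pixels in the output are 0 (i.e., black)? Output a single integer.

Answer: 14

Derivation:
(0,0): OLD=126 → NEW=0, ERR=126
(0,1): OLD=1425/8 → NEW=255, ERR=-615/8
(0,2): OLD=15407/128 → NEW=0, ERR=15407/128
(0,3): OLD=339273/2048 → NEW=255, ERR=-182967/2048
(1,0): OLD=19195/128 → NEW=255, ERR=-13445/128
(1,1): OLD=74205/1024 → NEW=0, ERR=74205/1024
(1,2): OLD=6021537/32768 → NEW=255, ERR=-2334303/32768
(1,3): OLD=33784119/524288 → NEW=0, ERR=33784119/524288
(2,0): OLD=2207951/16384 → NEW=255, ERR=-1969969/16384
(2,1): OLD=30995797/524288 → NEW=0, ERR=30995797/524288
(2,2): OLD=150171305/1048576 → NEW=255, ERR=-117215575/1048576
(2,3): OLD=1606895333/16777216 → NEW=0, ERR=1606895333/16777216
(3,0): OLD=968974687/8388608 → NEW=0, ERR=968974687/8388608
(3,1): OLD=23694299649/134217728 → NEW=255, ERR=-10531220991/134217728
(3,2): OLD=200559091455/2147483648 → NEW=0, ERR=200559091455/2147483648
(3,3): OLD=6212358544761/34359738368 → NEW=255, ERR=-2549374739079/34359738368
(4,0): OLD=348719506355/2147483648 → NEW=255, ERR=-198888823885/2147483648
(4,1): OLD=1008314723097/17179869184 → NEW=0, ERR=1008314723097/17179869184
(4,2): OLD=98981853848697/549755813888 → NEW=255, ERR=-41205878692743/549755813888
(4,3): OLD=737628462412831/8796093022208 → NEW=0, ERR=737628462412831/8796093022208
(5,0): OLD=36850833069379/274877906944 → NEW=255, ERR=-33243033201341/274877906944
(5,1): OLD=682478994815413/8796093022208 → NEW=0, ERR=682478994815413/8796093022208
(5,2): OLD=791270263970369/4398046511104 → NEW=255, ERR=-330231596361151/4398046511104
(5,3): OLD=15012629529852857/140737488355328 → NEW=0, ERR=15012629529852857/140737488355328
(6,0): OLD=10661563019409151/140737488355328 → NEW=0, ERR=10661563019409151/140737488355328
(6,1): OLD=377744169877792745/2251799813685248 → NEW=255, ERR=-196464782611945495/2251799813685248
(6,2): OLD=4979713953456212239/36028797018963968 → NEW=255, ERR=-4207629286379599601/36028797018963968
(6,3): OLD=48162343300326800489/576460752303423488 → NEW=0, ERR=48162343300326800489/576460752303423488
Output grid:
  Row 0: .#.#  (2 black, running=2)
  Row 1: #.#.  (2 black, running=4)
  Row 2: #.#.  (2 black, running=6)
  Row 3: .#.#  (2 black, running=8)
  Row 4: #.#.  (2 black, running=10)
  Row 5: #.#.  (2 black, running=12)
  Row 6: .##.  (2 black, running=14)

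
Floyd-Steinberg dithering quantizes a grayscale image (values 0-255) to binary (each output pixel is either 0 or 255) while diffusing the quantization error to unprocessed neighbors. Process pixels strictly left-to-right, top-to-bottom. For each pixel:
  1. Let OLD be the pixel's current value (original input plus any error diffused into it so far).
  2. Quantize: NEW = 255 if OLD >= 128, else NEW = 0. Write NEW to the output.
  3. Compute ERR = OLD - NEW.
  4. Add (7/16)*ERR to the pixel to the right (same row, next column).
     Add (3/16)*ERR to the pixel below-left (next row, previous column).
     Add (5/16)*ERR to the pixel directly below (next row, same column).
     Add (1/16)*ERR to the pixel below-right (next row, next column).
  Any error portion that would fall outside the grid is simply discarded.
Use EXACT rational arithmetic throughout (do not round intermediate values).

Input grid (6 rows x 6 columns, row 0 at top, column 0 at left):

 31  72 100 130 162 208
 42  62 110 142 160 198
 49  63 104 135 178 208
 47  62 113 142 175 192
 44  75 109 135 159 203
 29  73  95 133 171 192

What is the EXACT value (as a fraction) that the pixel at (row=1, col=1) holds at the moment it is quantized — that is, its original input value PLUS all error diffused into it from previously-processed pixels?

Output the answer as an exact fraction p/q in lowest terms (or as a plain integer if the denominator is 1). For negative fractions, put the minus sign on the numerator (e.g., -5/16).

Answer: 201245/2048

Derivation:
(0,0): OLD=31 → NEW=0, ERR=31
(0,1): OLD=1369/16 → NEW=0, ERR=1369/16
(0,2): OLD=35183/256 → NEW=255, ERR=-30097/256
(0,3): OLD=321801/4096 → NEW=0, ERR=321801/4096
(0,4): OLD=12869439/65536 → NEW=255, ERR=-3842241/65536
(0,5): OLD=191208121/1048576 → NEW=255, ERR=-76178759/1048576
(1,0): OLD=17339/256 → NEW=0, ERR=17339/256
(1,1): OLD=201245/2048 → NEW=0, ERR=201245/2048
Target (1,1): original=62, with diffused error = 201245/2048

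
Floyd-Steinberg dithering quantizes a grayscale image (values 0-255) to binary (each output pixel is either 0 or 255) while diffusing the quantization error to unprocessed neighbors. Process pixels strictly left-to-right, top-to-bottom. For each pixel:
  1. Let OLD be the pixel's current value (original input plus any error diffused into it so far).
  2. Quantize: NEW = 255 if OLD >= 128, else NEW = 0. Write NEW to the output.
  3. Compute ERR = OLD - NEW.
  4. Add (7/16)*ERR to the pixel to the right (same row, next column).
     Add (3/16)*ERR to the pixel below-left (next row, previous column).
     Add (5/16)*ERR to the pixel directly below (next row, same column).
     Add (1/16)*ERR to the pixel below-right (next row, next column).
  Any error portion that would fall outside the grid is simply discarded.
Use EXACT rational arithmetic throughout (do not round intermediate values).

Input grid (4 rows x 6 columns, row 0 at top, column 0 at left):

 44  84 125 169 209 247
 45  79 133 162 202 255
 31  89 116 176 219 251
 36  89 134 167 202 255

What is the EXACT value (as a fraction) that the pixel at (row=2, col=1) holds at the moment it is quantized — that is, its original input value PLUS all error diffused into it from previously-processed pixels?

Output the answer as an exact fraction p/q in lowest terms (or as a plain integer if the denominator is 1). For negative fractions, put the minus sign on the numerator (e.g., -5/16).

(0,0): OLD=44 → NEW=0, ERR=44
(0,1): OLD=413/4 → NEW=0, ERR=413/4
(0,2): OLD=10891/64 → NEW=255, ERR=-5429/64
(0,3): OLD=135053/1024 → NEW=255, ERR=-126067/1024
(0,4): OLD=2541787/16384 → NEW=255, ERR=-1636133/16384
(0,5): OLD=53296637/262144 → NEW=255, ERR=-13550083/262144
(1,0): OLD=4999/64 → NEW=0, ERR=4999/64
(1,1): OLD=67729/512 → NEW=255, ERR=-62831/512
(1,2): OLD=592645/16384 → NEW=0, ERR=592645/16384
(1,3): OLD=7558065/65536 → NEW=0, ERR=7558065/65536
(1,4): OLD=855061187/4194304 → NEW=255, ERR=-214486333/4194304
(1,5): OLD=14108499301/67108864 → NEW=255, ERR=-3004261019/67108864
(2,0): OLD=265419/8192 → NEW=0, ERR=265419/8192
(2,1): OLD=20051401/262144 → NEW=0, ERR=20051401/262144
Target (2,1): original=89, with diffused error = 20051401/262144

Answer: 20051401/262144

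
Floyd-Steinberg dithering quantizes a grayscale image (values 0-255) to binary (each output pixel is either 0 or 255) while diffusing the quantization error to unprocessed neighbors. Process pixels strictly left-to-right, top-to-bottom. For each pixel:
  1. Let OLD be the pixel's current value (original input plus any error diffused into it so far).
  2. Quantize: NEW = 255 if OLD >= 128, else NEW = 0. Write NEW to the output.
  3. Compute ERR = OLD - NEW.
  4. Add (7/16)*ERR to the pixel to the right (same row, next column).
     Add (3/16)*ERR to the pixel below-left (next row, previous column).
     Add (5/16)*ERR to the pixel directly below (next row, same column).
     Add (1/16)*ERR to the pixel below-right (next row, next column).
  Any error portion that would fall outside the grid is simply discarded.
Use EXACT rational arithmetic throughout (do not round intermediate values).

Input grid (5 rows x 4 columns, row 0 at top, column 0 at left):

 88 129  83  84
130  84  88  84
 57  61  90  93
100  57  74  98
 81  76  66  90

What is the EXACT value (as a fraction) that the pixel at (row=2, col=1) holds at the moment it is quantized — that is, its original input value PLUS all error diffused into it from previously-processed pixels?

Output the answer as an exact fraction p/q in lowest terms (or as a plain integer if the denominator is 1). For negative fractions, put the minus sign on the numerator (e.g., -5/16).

(0,0): OLD=88 → NEW=0, ERR=88
(0,1): OLD=335/2 → NEW=255, ERR=-175/2
(0,2): OLD=1431/32 → NEW=0, ERR=1431/32
(0,3): OLD=53025/512 → NEW=0, ERR=53025/512
(1,0): OLD=4515/32 → NEW=255, ERR=-3645/32
(1,1): OLD=5301/256 → NEW=0, ERR=5301/256
(1,2): OLD=1023865/8192 → NEW=0, ERR=1023865/8192
(1,3): OLD=22785439/131072 → NEW=255, ERR=-10637921/131072
(2,0): OLD=103575/4096 → NEW=0, ERR=103575/4096
(2,1): OLD=12432077/131072 → NEW=0, ERR=12432077/131072
Target (2,1): original=61, with diffused error = 12432077/131072

Answer: 12432077/131072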